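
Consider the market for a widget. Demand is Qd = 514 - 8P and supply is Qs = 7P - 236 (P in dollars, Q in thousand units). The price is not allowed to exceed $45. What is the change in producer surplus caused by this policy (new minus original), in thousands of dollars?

Setting quantity demanded equal to quantity supplied, 514 - 8P = 7P - 236, gives P* = 50 and Q* = 114.
The ceiling of 45 is below the equilibrium price 50, so it binds.
At P = 45: Qd = 514 - 8·45 = 154 and Qs = 7·45 - 236 = 79.
Producer surplus without the control is ½ · (50 - 236/7) · 114 = 6498/7.
With the ceiling, producers sell 79 units at 45, so PS = ½ · (45 - 236/7) · 79 = 6241/14.
Change in producer surplus = 6241/14 - 6498/7 = -482.5.

-482.5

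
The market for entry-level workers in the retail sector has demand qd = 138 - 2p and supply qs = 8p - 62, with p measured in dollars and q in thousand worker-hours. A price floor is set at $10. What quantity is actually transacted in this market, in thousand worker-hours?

98

Setting quantity demanded equal to quantity supplied, 138 - 2p = 8p - 62, gives p* = 20 and q* = 98.
The floor of 10 is below the equilibrium price 20, so it is not binding; the market clears at p* = 20, q* = 98.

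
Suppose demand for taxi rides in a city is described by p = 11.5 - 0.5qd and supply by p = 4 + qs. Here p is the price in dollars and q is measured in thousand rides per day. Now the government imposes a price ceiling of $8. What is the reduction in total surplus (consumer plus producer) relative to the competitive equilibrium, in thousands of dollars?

0.75

Rearranging demand gives qd = 23 - 2p; rearranging supply gives qs = p - 4. Setting quantity demanded equal to quantity supplied, 23 - 2p = p - 4, gives p* = 9 and q* = 5.
Because the ceiling (8) lies below the market-clearing price, it is binding.
At p = 8: qd = 23 - 2·8 = 7 and qs = 8 - 4 = 4.
Quantity traded falls to 4. At q = 4 the demand price is (23 - 4)/2 = 9.5 and the supply price is 4 + 4 = 8.
Deadweight loss = ½ · (9.5 - 8) · (5 - 4) = ½ · 1.5 · 1 = 0.75.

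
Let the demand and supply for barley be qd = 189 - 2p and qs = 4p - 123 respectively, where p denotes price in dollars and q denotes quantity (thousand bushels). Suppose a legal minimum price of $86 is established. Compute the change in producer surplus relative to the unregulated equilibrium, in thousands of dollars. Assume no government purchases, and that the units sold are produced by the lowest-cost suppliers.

Equilibrium: 189 - 2p = 4p - 123, so 312 = 6p and p* = 52, q* = 85.
Since 86 > 52, the floor is binding.
At p = 86: qd = 189 - 2·86 = 17 and qs = 4·86 - 123 = 221.
Producer surplus without the control is ½ · (52 - 30.75) · 85 = 903.125.
With the floor, 17 units are sold at 86. The supply price at q = 17 is 35, so PS = ½ · [(86 - 30.75) + (86 - 35)] · 17 = 903.125.
Change in producer surplus = 903.125 - 903.125 = 0.

0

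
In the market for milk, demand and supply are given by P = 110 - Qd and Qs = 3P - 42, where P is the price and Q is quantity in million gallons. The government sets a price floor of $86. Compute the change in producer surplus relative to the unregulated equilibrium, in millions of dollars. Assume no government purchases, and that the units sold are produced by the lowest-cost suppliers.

768

Rearranging demand gives Qd = 110 - P. In a free market, 110 - P = 3P - 42 gives the equilibrium P* = 38, Q* = 72.
Since 86 > 38, the floor is binding.
At P = 86: Qd = 110 - 86 = 24 and Qs = 3·86 - 42 = 216.
Producer surplus without the control is ½ · (38 - 14) · 72 = 864.
With the floor, 24 units are sold at 86. The supply price at Q = 24 is 22, so PS = ½ · [(86 - 14) + (86 - 22)] · 24 = 1632.
Change in producer surplus = 1632 - 864 = 768.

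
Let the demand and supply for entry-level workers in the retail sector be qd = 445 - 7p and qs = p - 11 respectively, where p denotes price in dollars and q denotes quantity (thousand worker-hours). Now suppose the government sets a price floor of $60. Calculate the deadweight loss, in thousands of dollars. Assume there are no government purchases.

252

Equilibrium: 445 - 7p = p - 11, so 456 = 8p and p* = 57, q* = 46.
Because the floor (60) lies above the market-clearing price, it is binding.
At p = 60: qd = 445 - 7·60 = 25 and qs = 60 - 11 = 49.
Quantity traded falls to 25. At q = 25 the demand price is (445 - 25)/7 = 60 and the supply price is 11 + 25 = 36.
Deadweight loss = ½ · (60 - 36) · (46 - 25) = ½ · 24 · 21 = 252.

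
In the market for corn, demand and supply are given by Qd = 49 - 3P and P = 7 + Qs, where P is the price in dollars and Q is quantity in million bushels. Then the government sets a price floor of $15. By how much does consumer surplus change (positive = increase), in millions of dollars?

Rearranging supply gives Qs = P - 7. Equilibrium: 49 - 3P = P - 7, so 56 = 4P and P* = 14, Q* = 7.
Because the floor (15) lies above the market-clearing price, it is binding.
At P = 15: Qd = 49 - 3·15 = 4 and Qs = 15 - 7 = 8.
Consumer surplus without the control is ½ · (49/3 - 14) · 7 = 49/6.
With the floor, consumers buy 4 units at 15, so CS = ½ · (49/3 - 15) · 4 = 8/3.
Change in consumer surplus = 8/3 - 49/6 = -5.5.

-5.5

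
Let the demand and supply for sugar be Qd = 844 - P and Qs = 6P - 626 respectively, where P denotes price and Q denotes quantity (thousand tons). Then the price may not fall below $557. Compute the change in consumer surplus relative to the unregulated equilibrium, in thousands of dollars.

Without the control the market clears where 844 - P = 6P - 626, i.e. P* = 210 and Q* = 634.
Because the floor (557) lies above the market-clearing price, it is binding.
At P = 557: Qd = 844 - 557 = 287 and Qs = 6·557 - 626 = 2716.
Consumer surplus without the control is ½ · (844 - 210) · 634 = 200978.
With the floor, consumers buy 287 units at 557, so CS = ½ · (844 - 557) · 287 = 41184.5.
Change in consumer surplus = 41184.5 - 200978 = -159793.5.

-159793.5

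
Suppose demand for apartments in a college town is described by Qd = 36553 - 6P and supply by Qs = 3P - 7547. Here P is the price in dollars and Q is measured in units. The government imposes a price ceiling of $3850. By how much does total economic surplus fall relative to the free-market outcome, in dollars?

Setting quantity demanded equal to quantity supplied, 36553 - 6P = 3P - 7547, gives P* = 4900 and Q* = 7153.
Because the ceiling (3850) lies below the market-clearing price, it is binding.
At P = 3850: Qd = 36553 - 6·3850 = 13453 and Qs = 3·3850 - 7547 = 4003.
Quantity traded falls to 4003. At Q = 4003 the demand price is (36553 - 4003)/6 = 5425 and the supply price is (7547 + 4003)/3 = 3850.
Deadweight loss = ½ · (5425 - 3850) · (7153 - 4003) = ½ · 1575 · 3150 = 2480625.

2480625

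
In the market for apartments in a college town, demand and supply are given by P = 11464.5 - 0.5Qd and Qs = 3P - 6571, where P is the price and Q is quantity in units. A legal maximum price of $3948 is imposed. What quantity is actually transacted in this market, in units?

5273

Rearranging demand gives Qd = 22929 - 2P. Without the control the market clears where 22929 - 2P = 3P - 6571, i.e. P* = 5900 and Q* = 11129.
Because the ceiling (3948) lies below the market-clearing price, it is binding.
At P = 3948: Qd = 22929 - 2·3948 = 15033 and Qs = 3·3948 - 6571 = 5273.
The quantity actually transacted is the short side, supply: 5273.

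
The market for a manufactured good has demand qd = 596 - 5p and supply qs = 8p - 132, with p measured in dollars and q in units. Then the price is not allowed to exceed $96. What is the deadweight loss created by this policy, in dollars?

In a free market, 596 - 5p = 8p - 132 gives the equilibrium p* = 56, q* = 316.
The ceiling of 96 is above the equilibrium price 56, so it is not binding; the market clears at p* = 56, q* = 316.
Since the control does not bind, no trades are prevented and deadweight loss is zero.

0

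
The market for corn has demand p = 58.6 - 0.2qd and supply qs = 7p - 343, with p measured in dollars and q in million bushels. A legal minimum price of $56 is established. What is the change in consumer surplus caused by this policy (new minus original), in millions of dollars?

Rearranging demand gives qd = 293 - 5p. Setting quantity demanded equal to quantity supplied, 293 - 5p = 7p - 343, gives p* = 53 and q* = 28.
Because the floor (56) lies above the market-clearing price, it is binding.
At p = 56: qd = 293 - 5·56 = 13 and qs = 7·56 - 343 = 49.
Consumer surplus without the control is ½ · (58.6 - 53) · 28 = 78.4.
With the floor, consumers buy 13 units at 56, so CS = ½ · (58.6 - 56) · 13 = 16.9.
Change in consumer surplus = 16.9 - 78.4 = -61.5.

-61.5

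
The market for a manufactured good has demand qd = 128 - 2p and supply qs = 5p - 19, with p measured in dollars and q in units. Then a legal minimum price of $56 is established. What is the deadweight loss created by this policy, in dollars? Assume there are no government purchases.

1715

In a free market, 128 - 2p = 5p - 19 gives the equilibrium p* = 21, q* = 86.
The floor of 56 is above the equilibrium price 21, so it binds.
At p = 56: qd = 128 - 2·56 = 16 and qs = 5·56 - 19 = 261.
Quantity traded falls to 16. At q = 16 the demand price is (128 - 16)/2 = 56 and the supply price is (19 + 16)/5 = 7.
Deadweight loss = ½ · (56 - 7) · (86 - 16) = ½ · 49 · 70 = 1715.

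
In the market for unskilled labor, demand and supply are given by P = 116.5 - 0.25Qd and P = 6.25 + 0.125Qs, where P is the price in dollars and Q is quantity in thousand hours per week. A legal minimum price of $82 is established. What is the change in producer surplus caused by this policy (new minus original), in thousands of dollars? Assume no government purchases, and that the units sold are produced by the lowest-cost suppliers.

Rearranging demand gives Qd = 466 - 4P; rearranging supply gives Qs = 8P - 50. Setting quantity demanded equal to quantity supplied, 466 - 4P = 8P - 50, gives P* = 43 and Q* = 294.
The floor of 82 is above the equilibrium price 43, so it binds.
At P = 82: Qd = 466 - 4·82 = 138 and Qs = 8·82 - 50 = 606.
Producer surplus without the control is ½ · (43 - 6.25) · 294 = 5402.25.
With the floor, 138 units are sold at 82. The supply price at Q = 138 is 23.5, so PS = ½ · [(82 - 6.25) + (82 - 23.5)] · 138 = 9263.25.
Change in producer surplus = 9263.25 - 5402.25 = 3861.

3861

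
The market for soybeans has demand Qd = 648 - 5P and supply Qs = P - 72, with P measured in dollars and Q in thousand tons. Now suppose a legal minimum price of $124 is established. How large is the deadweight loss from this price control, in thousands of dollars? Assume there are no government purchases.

240

Setting quantity demanded equal to quantity supplied, 648 - 5P = P - 72, gives P* = 120 and Q* = 48.
The floor of 124 is above the equilibrium price 120, so it binds.
At P = 124: Qd = 648 - 5·124 = 28 and Qs = 124 - 72 = 52.
Quantity traded falls to 28. At Q = 28 the demand price is (648 - 28)/5 = 124 and the supply price is 72 + 28 = 100.
Deadweight loss = ½ · (124 - 100) · (48 - 28) = ½ · 24 · 20 = 240.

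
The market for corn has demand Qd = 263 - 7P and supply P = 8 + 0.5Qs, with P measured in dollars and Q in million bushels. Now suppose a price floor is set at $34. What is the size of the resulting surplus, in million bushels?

Rearranging supply gives Qs = 2P - 16. Equilibrium: 263 - 7P = 2P - 16, so 279 = 9P and P* = 31, Q* = 46.
Since 34 > 31, the floor is binding.
At P = 34: Qd = 263 - 7·34 = 25 and Qs = 2·34 - 16 = 52.
Surplus = Qs - Qd = 52 - 25 = 27.

27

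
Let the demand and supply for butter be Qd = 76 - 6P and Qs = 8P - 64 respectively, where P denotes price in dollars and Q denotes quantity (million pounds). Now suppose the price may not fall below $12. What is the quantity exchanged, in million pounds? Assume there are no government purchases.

4

In a free market, 76 - 6P = 8P - 64 gives the equilibrium P* = 10, Q* = 16.
Because the floor (12) lies above the market-clearing price, it is binding.
At P = 12: Qd = 76 - 6·12 = 4 and Qs = 8·12 - 64 = 32.
The quantity actually transacted is the short side, demand: 4.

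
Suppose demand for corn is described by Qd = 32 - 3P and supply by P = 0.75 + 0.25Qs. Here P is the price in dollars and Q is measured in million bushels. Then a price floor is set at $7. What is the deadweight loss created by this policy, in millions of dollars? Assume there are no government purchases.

Rearranging supply gives Qs = 4P - 3. Without the control the market clears where 32 - 3P = 4P - 3, i.e. P* = 5 and Q* = 17.
Since 7 > 5, the floor is binding.
At P = 7: Qd = 32 - 3·7 = 11 and Qs = 4·7 - 3 = 25.
Quantity traded falls to 11. At Q = 11 the demand price is (32 - 11)/3 = 7 and the supply price is (3 + 11)/4 = 3.5.
Deadweight loss = ½ · (7 - 3.5) · (17 - 11) = ½ · 3.5 · 6 = 10.5.

10.5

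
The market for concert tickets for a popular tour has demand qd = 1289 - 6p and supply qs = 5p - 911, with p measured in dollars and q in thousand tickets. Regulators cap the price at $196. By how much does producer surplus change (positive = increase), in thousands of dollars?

-316

Without the control the market clears where 1289 - 6p = 5p - 911, i.e. p* = 200 and q* = 89.
Because the ceiling (196) lies below the market-clearing price, it is binding.
At p = 196: qd = 1289 - 6·196 = 113 and qs = 5·196 - 911 = 69.
Producer surplus without the control is ½ · (200 - 182.2) · 89 = 792.1.
With the ceiling, producers sell 69 units at 196, so PS = ½ · (196 - 182.2) · 69 = 476.1.
Change in producer surplus = 476.1 - 792.1 = -316.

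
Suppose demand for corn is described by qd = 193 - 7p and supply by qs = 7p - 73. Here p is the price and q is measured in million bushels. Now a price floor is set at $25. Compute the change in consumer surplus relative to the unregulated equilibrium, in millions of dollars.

-234

Setting quantity demanded equal to quantity supplied, 193 - 7p = 7p - 73, gives p* = 19 and q* = 60.
The floor of 25 is above the equilibrium price 19, so it binds.
At p = 25: qd = 193 - 7·25 = 18 and qs = 7·25 - 73 = 102.
Consumer surplus without the control is ½ · (193/7 - 19) · 60 = 1800/7.
With the floor, consumers buy 18 units at 25, so CS = ½ · (193/7 - 25) · 18 = 162/7.
Change in consumer surplus = 162/7 - 1800/7 = -234.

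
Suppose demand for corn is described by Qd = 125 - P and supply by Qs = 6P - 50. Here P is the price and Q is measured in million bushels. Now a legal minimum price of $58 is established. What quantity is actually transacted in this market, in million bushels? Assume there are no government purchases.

67

Setting quantity demanded equal to quantity supplied, 125 - P = 6P - 50, gives P* = 25 and Q* = 100.
The floor of 58 is above the equilibrium price 25, so it binds.
At P = 58: Qd = 125 - 58 = 67 and Qs = 6·58 - 50 = 298.
The quantity actually transacted is the short side, demand: 67.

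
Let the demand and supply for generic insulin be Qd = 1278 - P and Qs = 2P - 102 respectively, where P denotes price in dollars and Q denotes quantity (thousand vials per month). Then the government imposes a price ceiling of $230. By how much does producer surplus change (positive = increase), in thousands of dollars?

Equilibrium: 1278 - P = 2P - 102, so 1380 = 3P and P* = 460, Q* = 818.
The ceiling of 230 is below the equilibrium price 460, so it binds.
At P = 230: Qd = 1278 - 230 = 1048 and Qs = 2·230 - 102 = 358.
Producer surplus without the control is ½ · (460 - 51) · 818 = 167281.
With the ceiling, producers sell 358 units at 230, so PS = ½ · (230 - 51) · 358 = 32041.
Change in producer surplus = 32041 - 167281 = -135240.

-135240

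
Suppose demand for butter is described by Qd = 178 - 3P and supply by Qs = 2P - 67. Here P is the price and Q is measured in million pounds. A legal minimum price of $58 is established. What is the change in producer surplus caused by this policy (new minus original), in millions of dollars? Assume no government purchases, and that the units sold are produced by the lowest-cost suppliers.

-146.25

In a free market, 178 - 3P = 2P - 67 gives the equilibrium P* = 49, Q* = 31.
The floor of 58 is above the equilibrium price 49, so it binds.
At P = 58: Qd = 178 - 3·58 = 4 and Qs = 2·58 - 67 = 49.
Producer surplus without the control is ½ · (49 - 33.5) · 31 = 240.25.
With the floor, 4 units are sold at 58. The supply price at Q = 4 is 35.5, so PS = ½ · [(58 - 33.5) + (58 - 35.5)] · 4 = 94.
Change in producer surplus = 94 - 240.25 = -146.25.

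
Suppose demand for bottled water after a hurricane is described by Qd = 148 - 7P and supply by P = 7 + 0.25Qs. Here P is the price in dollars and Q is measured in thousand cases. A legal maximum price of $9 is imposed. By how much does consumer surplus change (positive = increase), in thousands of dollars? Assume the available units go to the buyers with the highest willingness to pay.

0

Rearranging supply gives Qs = 4P - 28. Without the control the market clears where 148 - 7P = 4P - 28, i.e. P* = 16 and Q* = 36.
Because the ceiling (9) lies below the market-clearing price, it is binding.
At P = 9: Qd = 148 - 7·9 = 85 and Qs = 4·9 - 28 = 8.
Consumer surplus without the control is ½ · (148/7 - 16) · 36 = 648/7.
With the ceiling, 8 units are sold at 9 (assume they go to the highest-value buyers). The demand price at Q = 8 is 20, so CS = ½ · [(148/7 - 9) + (20 - 9)] · 8 = 648/7.
Change in consumer surplus = 648/7 - 648/7 = 0.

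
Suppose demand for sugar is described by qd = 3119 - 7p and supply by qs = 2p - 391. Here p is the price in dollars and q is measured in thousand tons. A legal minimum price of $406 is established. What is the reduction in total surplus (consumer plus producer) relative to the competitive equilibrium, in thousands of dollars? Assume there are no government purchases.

Equilibrium: 3119 - 7p = 2p - 391, so 3510 = 9p and p* = 390, q* = 389.
Because the floor (406) lies above the market-clearing price, it is binding.
At p = 406: qd = 3119 - 7·406 = 277 and qs = 2·406 - 391 = 421.
Quantity traded falls to 277. At q = 277 the demand price is (3119 - 277)/7 = 406 and the supply price is (391 + 277)/2 = 334.
Deadweight loss = ½ · (406 - 334) · (389 - 277) = ½ · 72 · 112 = 4032.

4032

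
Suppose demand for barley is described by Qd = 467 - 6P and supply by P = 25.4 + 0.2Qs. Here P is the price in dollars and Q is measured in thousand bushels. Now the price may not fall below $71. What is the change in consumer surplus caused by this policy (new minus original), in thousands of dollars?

-1564

Rearranging supply gives Qs = 5P - 127. Setting quantity demanded equal to quantity supplied, 467 - 6P = 5P - 127, gives P* = 54 and Q* = 143.
Since 71 > 54, the floor is binding.
At P = 71: Qd = 467 - 6·71 = 41 and Qs = 5·71 - 127 = 228.
Consumer surplus without the control is ½ · (467/6 - 54) · 143 = 20449/12.
With the floor, consumers buy 41 units at 71, so CS = ½ · (467/6 - 71) · 41 = 1681/12.
Change in consumer surplus = 1681/12 - 20449/12 = -1564.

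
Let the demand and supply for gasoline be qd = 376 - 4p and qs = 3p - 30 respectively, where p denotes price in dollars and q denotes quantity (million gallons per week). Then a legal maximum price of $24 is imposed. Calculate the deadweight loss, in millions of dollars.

3034.5

Equilibrium: 376 - 4p = 3p - 30, so 406 = 7p and p* = 58, q* = 144.
The ceiling of 24 is below the equilibrium price 58, so it binds.
At p = 24: qd = 376 - 4·24 = 280 and qs = 3·24 - 30 = 42.
Quantity traded falls to 42. At q = 42 the demand price is (376 - 42)/4 = 83.5 and the supply price is (30 + 42)/3 = 24.
Deadweight loss = ½ · (83.5 - 24) · (144 - 42) = ½ · 59.5 · 102 = 3034.5.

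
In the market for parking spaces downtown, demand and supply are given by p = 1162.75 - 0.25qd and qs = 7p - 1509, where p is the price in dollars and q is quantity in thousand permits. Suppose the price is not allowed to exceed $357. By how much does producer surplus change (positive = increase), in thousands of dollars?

Rearranging demand gives qd = 4651 - 4p. Setting quantity demanded equal to quantity supplied, 4651 - 4p = 7p - 1509, gives p* = 560 and q* = 2411.
The ceiling of 357 is below the equilibrium price 560, so it binds.
At p = 357: qd = 4651 - 4·357 = 3223 and qs = 7·357 - 1509 = 990.
Producer surplus without the control is ½ · (560 - 1509/7) · 2411 = 5812921/14.
With the ceiling, producers sell 990 units at 357, so PS = ½ · (357 - 1509/7) · 990 = 490050/7.
Change in producer surplus = 490050/7 - 5812921/14 = -345201.5.

-345201.5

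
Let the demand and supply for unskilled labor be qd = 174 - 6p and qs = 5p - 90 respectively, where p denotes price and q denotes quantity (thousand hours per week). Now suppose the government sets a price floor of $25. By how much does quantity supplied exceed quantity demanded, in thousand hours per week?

Equilibrium: 174 - 6p = 5p - 90, so 264 = 11p and p* = 24, q* = 30.
The floor of 25 is above the equilibrium price 24, so it binds.
At p = 25: qd = 174 - 6·25 = 24 and qs = 5·25 - 90 = 35.
Surplus = qs - qd = 35 - 24 = 11.

11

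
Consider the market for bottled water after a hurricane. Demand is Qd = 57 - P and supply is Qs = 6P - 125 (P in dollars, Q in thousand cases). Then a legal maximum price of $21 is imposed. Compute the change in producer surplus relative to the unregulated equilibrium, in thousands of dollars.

-80

In a free market, 57 - P = 6P - 125 gives the equilibrium P* = 26, Q* = 31.
Since 21 < 26, the ceiling is binding.
At P = 21: Qd = 57 - 21 = 36 and Qs = 6·21 - 125 = 1.
Producer surplus without the control is ½ · (26 - 125/6) · 31 = 961/12.
With the ceiling, producers sell 1 units at 21, so PS = ½ · (21 - 125/6) · 1 = 1/12.
Change in producer surplus = 1/12 - 961/12 = -80.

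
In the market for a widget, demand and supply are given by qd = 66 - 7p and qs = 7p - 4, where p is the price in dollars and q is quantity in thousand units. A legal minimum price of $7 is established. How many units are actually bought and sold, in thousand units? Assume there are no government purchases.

17

Equilibrium: 66 - 7p = 7p - 4, so 70 = 14p and p* = 5, q* = 31.
The floor of 7 is above the equilibrium price 5, so it binds.
At p = 7: qd = 66 - 7·7 = 17 and qs = 7·7 - 4 = 45.
The quantity actually transacted is the short side, demand: 17.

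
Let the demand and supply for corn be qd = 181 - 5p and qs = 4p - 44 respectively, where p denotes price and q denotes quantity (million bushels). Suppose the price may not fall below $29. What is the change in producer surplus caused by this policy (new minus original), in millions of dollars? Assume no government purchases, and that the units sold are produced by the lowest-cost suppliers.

Setting quantity demanded equal to quantity supplied, 181 - 5p = 4p - 44, gives p* = 25 and q* = 56.
Because the floor (29) lies above the market-clearing price, it is binding.
At p = 29: qd = 181 - 5·29 = 36 and qs = 4·29 - 44 = 72.
Producer surplus without the control is ½ · (25 - 11) · 56 = 392.
With the floor, 36 units are sold at 29. The supply price at q = 36 is 20, so PS = ½ · [(29 - 11) + (29 - 20)] · 36 = 486.
Change in producer surplus = 486 - 392 = 94.

94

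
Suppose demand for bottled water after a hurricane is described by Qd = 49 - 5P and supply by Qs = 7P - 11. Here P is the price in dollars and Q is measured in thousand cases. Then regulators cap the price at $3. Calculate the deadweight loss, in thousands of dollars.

33.6

In a free market, 49 - 5P = 7P - 11 gives the equilibrium P* = 5, Q* = 24.
The ceiling of 3 is below the equilibrium price 5, so it binds.
At P = 3: Qd = 49 - 5·3 = 34 and Qs = 7·3 - 11 = 10.
Quantity traded falls to 10. At Q = 10 the demand price is (49 - 10)/5 = 7.8 and the supply price is (11 + 10)/7 = 3.
Deadweight loss = ½ · (7.8 - 3) · (24 - 10) = ½ · 4.8 · 14 = 33.6.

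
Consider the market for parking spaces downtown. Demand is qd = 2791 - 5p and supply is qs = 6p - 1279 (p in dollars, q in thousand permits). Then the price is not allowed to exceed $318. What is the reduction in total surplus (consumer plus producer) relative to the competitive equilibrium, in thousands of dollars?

17846.4

In a free market, 2791 - 5p = 6p - 1279 gives the equilibrium p* = 370, q* = 941.
The ceiling of 318 is below the equilibrium price 370, so it binds.
At p = 318: qd = 2791 - 5·318 = 1201 and qs = 6·318 - 1279 = 629.
Quantity traded falls to 629. At q = 629 the demand price is (2791 - 629)/5 = 432.4 and the supply price is (1279 + 629)/6 = 318.
Deadweight loss = ½ · (432.4 - 318) · (941 - 629) = ½ · 114.4 · 312 = 17846.4.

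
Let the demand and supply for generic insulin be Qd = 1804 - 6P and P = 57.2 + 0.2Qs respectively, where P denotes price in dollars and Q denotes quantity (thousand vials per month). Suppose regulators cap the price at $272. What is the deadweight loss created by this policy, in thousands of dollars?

0

Rearranging supply gives Qs = 5P - 286. In a free market, 1804 - 6P = 5P - 286 gives the equilibrium P* = 190, Q* = 664.
Since 272 is above P* = 190, the ceiling does not bind and the free-market outcome prevails.
Since the control does not bind, no trades are prevented and deadweight loss is zero.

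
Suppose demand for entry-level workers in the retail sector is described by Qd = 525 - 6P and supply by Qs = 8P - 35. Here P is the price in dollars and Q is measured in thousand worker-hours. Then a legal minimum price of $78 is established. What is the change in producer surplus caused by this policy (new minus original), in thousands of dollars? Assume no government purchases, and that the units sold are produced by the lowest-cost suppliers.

Equilibrium: 525 - 6P = 8P - 35, so 560 = 14P and P* = 40, Q* = 285.
Since 78 > 40, the floor is binding.
At P = 78: Qd = 525 - 6·78 = 57 and Qs = 8·78 - 35 = 589.
Producer surplus without the control is ½ · (40 - 4.375) · 285 = 5076.5625.
With the floor, 57 units are sold at 78. The supply price at Q = 57 is 11.5, so PS = ½ · [(78 - 4.375) + (78 - 11.5)] · 57 = 3993.5625.
Change in producer surplus = 3993.5625 - 5076.5625 = -1083.

-1083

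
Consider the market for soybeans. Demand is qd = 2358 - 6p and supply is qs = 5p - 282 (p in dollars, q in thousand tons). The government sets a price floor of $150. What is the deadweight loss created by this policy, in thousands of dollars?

0

Setting quantity demanded equal to quantity supplied, 2358 - 6p = 5p - 282, gives p* = 240 and q* = 918.
Since 150 is below p* = 240, the floor does not bind and the free-market outcome prevails.
Since the control does not bind, no trades are prevented and deadweight loss is zero.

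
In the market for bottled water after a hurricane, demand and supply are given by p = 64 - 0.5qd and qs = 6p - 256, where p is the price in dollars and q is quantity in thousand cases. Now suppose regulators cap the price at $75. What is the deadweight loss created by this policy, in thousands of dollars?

0

Rearranging demand gives qd = 128 - 2p. Equilibrium: 128 - 2p = 6p - 256, so 384 = 8p and p* = 48, q* = 32.
Since 75 is above p* = 48, the ceiling does not bind and the free-market outcome prevails.
Since the control does not bind, no trades are prevented and deadweight loss is zero.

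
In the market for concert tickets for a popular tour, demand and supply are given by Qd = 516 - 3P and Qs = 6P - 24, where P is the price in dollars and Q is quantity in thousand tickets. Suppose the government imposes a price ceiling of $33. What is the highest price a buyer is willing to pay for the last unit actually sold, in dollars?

Equilibrium: 516 - 3P = 6P - 24, so 540 = 9P and P* = 60, Q* = 336.
Because the ceiling (33) lies below the market-clearing price, it is binding.
At P = 33: Qd = 516 - 3·33 = 417 and Qs = 6·33 - 24 = 174.
Only 174 units reach the market. On the demand curve, the marginal buyer's willingness to pay at Q = 174 is (516 - 174)/3 = 114.

114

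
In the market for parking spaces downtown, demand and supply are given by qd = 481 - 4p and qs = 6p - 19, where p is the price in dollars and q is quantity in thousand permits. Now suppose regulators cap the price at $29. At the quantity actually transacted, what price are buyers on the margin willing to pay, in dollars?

Setting quantity demanded equal to quantity supplied, 481 - 4p = 6p - 19, gives p* = 50 and q* = 281.
Because the ceiling (29) lies below the market-clearing price, it is binding.
At p = 29: qd = 481 - 4·29 = 365 and qs = 6·29 - 19 = 155.
Only 155 units reach the market. On the demand curve, the marginal buyer's willingness to pay at q = 155 is (481 - 155)/4 = 81.5.

81.5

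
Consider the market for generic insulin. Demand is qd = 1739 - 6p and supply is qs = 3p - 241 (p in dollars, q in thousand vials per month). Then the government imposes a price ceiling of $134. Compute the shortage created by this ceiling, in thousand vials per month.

774

In a free market, 1739 - 6p = 3p - 241 gives the equilibrium p* = 220, q* = 419.
Because the ceiling (134) lies below the market-clearing price, it is binding.
At p = 134: qd = 1739 - 6·134 = 935 and qs = 3·134 - 241 = 161.
Shortage = qd - qs = 935 - 161 = 774.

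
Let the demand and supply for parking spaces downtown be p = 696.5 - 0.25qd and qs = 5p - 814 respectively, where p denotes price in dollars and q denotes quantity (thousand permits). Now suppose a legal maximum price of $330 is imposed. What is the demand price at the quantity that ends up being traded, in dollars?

Rearranging demand gives qd = 2786 - 4p. Without the control the market clears where 2786 - 4p = 5p - 814, i.e. p* = 400 and q* = 1186.
Because the ceiling (330) lies below the market-clearing price, it is binding.
At p = 330: qd = 2786 - 4·330 = 1466 and qs = 5·330 - 814 = 836.
Only 836 units reach the market. On the demand curve, the marginal buyer's willingness to pay at q = 836 is (2786 - 836)/4 = 487.5.

487.5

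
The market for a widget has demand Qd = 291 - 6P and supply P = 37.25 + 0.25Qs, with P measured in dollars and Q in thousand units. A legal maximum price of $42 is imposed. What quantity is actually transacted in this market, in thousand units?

19

Rearranging supply gives Qs = 4P - 149. In a free market, 291 - 6P = 4P - 149 gives the equilibrium P* = 44, Q* = 27.
Because the ceiling (42) lies below the market-clearing price, it is binding.
At P = 42: Qd = 291 - 6·42 = 39 and Qs = 4·42 - 149 = 19.
The quantity actually transacted is the short side, supply: 19.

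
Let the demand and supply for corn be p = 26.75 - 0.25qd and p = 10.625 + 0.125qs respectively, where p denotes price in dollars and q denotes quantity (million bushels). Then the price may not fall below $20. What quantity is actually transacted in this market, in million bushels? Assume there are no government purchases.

27

Rearranging demand gives qd = 107 - 4p; rearranging supply gives qs = 8p - 85. Without the control the market clears where 107 - 4p = 8p - 85, i.e. p* = 16 and q* = 43.
The floor of 20 is above the equilibrium price 16, so it binds.
At p = 20: qd = 107 - 4·20 = 27 and qs = 8·20 - 85 = 75.
The quantity actually transacted is the short side, demand: 27.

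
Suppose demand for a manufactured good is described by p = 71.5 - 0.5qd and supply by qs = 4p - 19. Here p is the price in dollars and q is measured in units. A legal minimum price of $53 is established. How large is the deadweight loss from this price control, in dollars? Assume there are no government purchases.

1014

Rearranging demand gives qd = 143 - 2p. Equilibrium: 143 - 2p = 4p - 19, so 162 = 6p and p* = 27, q* = 89.
The floor of 53 is above the equilibrium price 27, so it binds.
At p = 53: qd = 143 - 2·53 = 37 and qs = 4·53 - 19 = 193.
Quantity traded falls to 37. At q = 37 the demand price is (143 - 37)/2 = 53 and the supply price is (19 + 37)/4 = 14.
Deadweight loss = ½ · (53 - 14) · (89 - 37) = ½ · 39 · 52 = 1014.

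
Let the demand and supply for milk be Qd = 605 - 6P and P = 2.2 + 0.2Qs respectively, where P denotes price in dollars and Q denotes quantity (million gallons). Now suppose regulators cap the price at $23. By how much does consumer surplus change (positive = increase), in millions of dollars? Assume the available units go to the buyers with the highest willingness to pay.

Rearranging supply gives Qs = 5P - 11. Equilibrium: 605 - 6P = 5P - 11, so 616 = 11P and P* = 56, Q* = 269.
Since 23 < 56, the ceiling is binding.
At P = 23: Qd = 605 - 6·23 = 467 and Qs = 5·23 - 11 = 104.
Consumer surplus without the control is ½ · (605/6 - 56) · 269 = 72361/12.
With the ceiling, 104 units are sold at 23 (assume they go to the highest-value buyers). The demand price at Q = 104 is 83.5, so CS = ½ · [(605/6 - 23) + (83.5 - 23)] · 104 = 21580/3.
Change in consumer surplus = 21580/3 - 72361/12 = 1163.25.

1163.25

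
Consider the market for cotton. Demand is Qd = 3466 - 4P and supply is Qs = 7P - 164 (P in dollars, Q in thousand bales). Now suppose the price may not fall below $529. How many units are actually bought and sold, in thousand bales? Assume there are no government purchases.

In a free market, 3466 - 4P = 7P - 164 gives the equilibrium P* = 330, Q* = 2146.
The floor of 529 is above the equilibrium price 330, so it binds.
At P = 529: Qd = 3466 - 4·529 = 1350 and Qs = 7·529 - 164 = 3539.
The quantity actually transacted is the short side, demand: 1350.

1350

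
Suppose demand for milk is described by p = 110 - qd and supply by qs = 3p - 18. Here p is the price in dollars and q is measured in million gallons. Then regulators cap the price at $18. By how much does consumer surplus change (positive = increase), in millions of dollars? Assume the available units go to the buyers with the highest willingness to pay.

Rearranging demand gives qd = 110 - p. Setting quantity demanded equal to quantity supplied, 110 - p = 3p - 18, gives p* = 32 and q* = 78.
Since 18 < 32, the ceiling is binding.
At p = 18: qd = 110 - 18 = 92 and qs = 3·18 - 18 = 36.
Consumer surplus without the control is ½ · (110 - 32) · 78 = 3042.
With the ceiling, 36 units are sold at 18 (assume they go to the highest-value buyers). The demand price at q = 36 is 74, so CS = ½ · [(110 - 18) + (74 - 18)] · 36 = 2664.
Change in consumer surplus = 2664 - 3042 = -378.

-378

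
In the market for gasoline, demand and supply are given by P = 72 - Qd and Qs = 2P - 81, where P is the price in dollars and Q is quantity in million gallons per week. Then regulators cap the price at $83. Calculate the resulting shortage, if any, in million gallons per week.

0

Rearranging demand gives Qd = 72 - P. Setting quantity demanded equal to quantity supplied, 72 - P = 2P - 81, gives P* = 51 and Q* = 21.
The ceiling of 83 is above the equilibrium price 51, so it is not binding; the market clears at P* = 51, Q* = 21.
Since the control does not bind, there is no shortage.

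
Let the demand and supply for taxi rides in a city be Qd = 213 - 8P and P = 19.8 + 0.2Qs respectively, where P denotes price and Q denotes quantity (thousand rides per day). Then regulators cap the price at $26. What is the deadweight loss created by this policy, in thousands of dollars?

0

Rearranging supply gives Qs = 5P - 99. Equilibrium: 213 - 8P = 5P - 99, so 312 = 13P and P* = 24, Q* = 21.
The ceiling of 26 is above the equilibrium price 24, so it is not binding; the market clears at P* = 24, Q* = 21.
Since the control does not bind, no trades are prevented and deadweight loss is zero.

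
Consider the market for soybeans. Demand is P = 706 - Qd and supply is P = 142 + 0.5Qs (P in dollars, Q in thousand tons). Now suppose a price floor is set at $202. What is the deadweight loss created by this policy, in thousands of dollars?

Rearranging demand gives Qd = 706 - P; rearranging supply gives Qs = 2P - 284. In a free market, 706 - P = 2P - 284 gives the equilibrium P* = 330, Q* = 376.
Since 202 is below P* = 330, the floor does not bind and the free-market outcome prevails.
Since the control does not bind, no trades are prevented and deadweight loss is zero.

0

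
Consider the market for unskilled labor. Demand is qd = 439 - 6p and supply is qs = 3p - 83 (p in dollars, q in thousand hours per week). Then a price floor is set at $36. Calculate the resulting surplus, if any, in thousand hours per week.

Setting quantity demanded equal to quantity supplied, 439 - 6p = 3p - 83, gives p* = 58 and q* = 91.
The floor of 36 is below the equilibrium price 58, so it is not binding; the market clears at p* = 58, q* = 91.
Since the control does not bind, there is no surplus.

0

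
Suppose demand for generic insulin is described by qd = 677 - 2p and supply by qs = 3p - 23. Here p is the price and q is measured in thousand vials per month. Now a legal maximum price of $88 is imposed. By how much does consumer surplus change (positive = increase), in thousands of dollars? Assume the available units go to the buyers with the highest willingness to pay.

6448

Without the control the market clears where 677 - 2p = 3p - 23, i.e. p* = 140 and q* = 397.
The ceiling of 88 is below the equilibrium price 140, so it binds.
At p = 88: qd = 677 - 2·88 = 501 and qs = 3·88 - 23 = 241.
Consumer surplus without the control is ½ · (338.5 - 140) · 397 = 39402.25.
With the ceiling, 241 units are sold at 88 (assume they go to the highest-value buyers). The demand price at q = 241 is 218, so CS = ½ · [(338.5 - 88) + (218 - 88)] · 241 = 45850.25.
Change in consumer surplus = 45850.25 - 39402.25 = 6448.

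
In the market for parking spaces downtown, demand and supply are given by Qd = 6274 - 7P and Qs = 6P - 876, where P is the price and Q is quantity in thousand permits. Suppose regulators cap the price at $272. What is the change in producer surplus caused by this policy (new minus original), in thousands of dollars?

-442020

Equilibrium: 6274 - 7P = 6P - 876, so 7150 = 13P and P* = 550, Q* = 2424.
Since 272 < 550, the ceiling is binding.
At P = 272: Qd = 6274 - 7·272 = 4370 and Qs = 6·272 - 876 = 756.
Producer surplus without the control is ½ · (550 - 146) · 2424 = 489648.
With the ceiling, producers sell 756 units at 272, so PS = ½ · (272 - 146) · 756 = 47628.
Change in producer surplus = 47628 - 489648 = -442020.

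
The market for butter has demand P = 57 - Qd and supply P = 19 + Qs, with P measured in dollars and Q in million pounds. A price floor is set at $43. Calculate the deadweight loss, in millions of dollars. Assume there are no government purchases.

25

Rearranging demand gives Qd = 57 - P; rearranging supply gives Qs = P - 19. Equilibrium: 57 - P = P - 19, so 76 = 2P and P* = 38, Q* = 19.
Since 43 > 38, the floor is binding.
At P = 43: Qd = 57 - 43 = 14 and Qs = 43 - 19 = 24.
Quantity traded falls to 14. At Q = 14 the demand price is 57 - 14 = 43 and the supply price is 19 + 14 = 33.
Deadweight loss = ½ · (43 - 33) · (19 - 14) = ½ · 10 · 5 = 25.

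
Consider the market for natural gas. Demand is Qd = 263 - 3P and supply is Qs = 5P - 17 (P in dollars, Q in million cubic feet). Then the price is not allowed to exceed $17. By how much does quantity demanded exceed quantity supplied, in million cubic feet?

Without the control the market clears where 263 - 3P = 5P - 17, i.e. P* = 35 and Q* = 158.
The ceiling of 17 is below the equilibrium price 35, so it binds.
At P = 17: Qd = 263 - 3·17 = 212 and Qs = 5·17 - 17 = 68.
Shortage = Qd - Qs = 212 - 68 = 144.

144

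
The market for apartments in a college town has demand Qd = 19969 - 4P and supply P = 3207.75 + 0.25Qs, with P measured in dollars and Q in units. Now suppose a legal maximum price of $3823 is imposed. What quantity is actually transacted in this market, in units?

Rearranging supply gives Qs = 4P - 12831. Setting quantity demanded equal to quantity supplied, 19969 - 4P = 4P - 12831, gives P* = 4100 and Q* = 3569.
Since 3823 < 4100, the ceiling is binding.
At P = 3823: Qd = 19969 - 4·3823 = 4677 and Qs = 4·3823 - 12831 = 2461.
The quantity actually transacted is the short side, supply: 2461.

2461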